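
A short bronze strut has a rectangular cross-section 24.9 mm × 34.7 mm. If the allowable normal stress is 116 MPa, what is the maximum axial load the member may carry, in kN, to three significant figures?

A = 864 mm².
P_max = σ_allow · A = 116 · 864 = 100200 N = 100.2 kN.

100 kN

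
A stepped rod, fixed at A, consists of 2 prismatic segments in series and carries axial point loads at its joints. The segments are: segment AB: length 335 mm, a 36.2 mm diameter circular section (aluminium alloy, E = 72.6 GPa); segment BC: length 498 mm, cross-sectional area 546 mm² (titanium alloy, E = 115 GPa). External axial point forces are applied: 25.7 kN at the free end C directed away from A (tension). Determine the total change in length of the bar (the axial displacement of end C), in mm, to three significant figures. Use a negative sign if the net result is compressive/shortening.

0.319 mm

Internal axial forces (sectioning from the free end, tension +): N_BC = 25.7 kN, N_AB = 25.7 kN.
A_AB = 1029 mm².
δ_AB = 25700·335/(1029·72600) = 0.1152 mm
δ_BC = 25700·498/(546·115000) = 0.2038 mm
δ = Σδ_i = 0.3191 mm.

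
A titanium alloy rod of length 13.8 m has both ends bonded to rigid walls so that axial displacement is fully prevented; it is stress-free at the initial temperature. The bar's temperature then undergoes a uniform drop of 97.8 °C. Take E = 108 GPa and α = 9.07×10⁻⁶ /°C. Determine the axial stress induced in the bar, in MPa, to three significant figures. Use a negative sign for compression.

Free thermal expansion αLΔT = 9.07e-6 · 13800 · -97.8 = -12.24 mm.
The walls impose strain ε = −(-12.24)/13800 = 8.8705e-04; σ = Eε = 108000 · 8.8705e-04 = 95.8 MPa.

95.8 MPa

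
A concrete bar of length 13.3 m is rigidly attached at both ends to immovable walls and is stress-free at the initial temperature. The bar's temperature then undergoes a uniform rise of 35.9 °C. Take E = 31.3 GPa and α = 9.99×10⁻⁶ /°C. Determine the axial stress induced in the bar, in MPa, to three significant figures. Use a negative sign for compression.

-11.2 MPa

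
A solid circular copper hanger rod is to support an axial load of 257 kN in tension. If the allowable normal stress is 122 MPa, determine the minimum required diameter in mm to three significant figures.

51.8 mm

Required area A ≥ P/σ_allow = 257000/122 = 2107 mm².
For a solid circular section, d ≥ √(4A/π) = 51.79 mm.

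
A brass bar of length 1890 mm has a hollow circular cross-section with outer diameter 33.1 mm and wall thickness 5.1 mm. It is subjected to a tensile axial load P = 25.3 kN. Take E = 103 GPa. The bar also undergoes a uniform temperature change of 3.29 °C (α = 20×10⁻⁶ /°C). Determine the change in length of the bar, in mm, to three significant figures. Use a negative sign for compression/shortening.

A = 448.6 mm².
δ_mech = NL/(AE) = 25300·1890/(448.6·103000) = 1.035 mm.
δ_thermal = αLΔT = 20e-6·1890·3.29 = 0.1244 mm.
δ = δ_mech + δ_thermal = 1.159 mm.

1.16 mm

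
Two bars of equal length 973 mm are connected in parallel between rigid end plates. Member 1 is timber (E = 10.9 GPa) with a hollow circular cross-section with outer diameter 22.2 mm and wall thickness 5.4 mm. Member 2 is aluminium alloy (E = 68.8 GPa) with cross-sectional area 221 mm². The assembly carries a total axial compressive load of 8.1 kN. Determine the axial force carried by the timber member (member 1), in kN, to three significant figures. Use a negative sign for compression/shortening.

-1.37 kN

A_1 = 285 mm².
Equal strain + equilibrium ⇒ each member carries load in proportion to AE: A₁E₁ = 3107000 N, A₂E₂ = 15200000 N, ΣAE = 18310000 N.
F₁ = P·A₁E₁/ΣAE = -8100·3107000/18310000 = -1374 N.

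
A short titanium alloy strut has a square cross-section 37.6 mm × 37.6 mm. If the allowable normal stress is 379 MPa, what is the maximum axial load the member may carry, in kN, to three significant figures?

536 kN

A = 1414 mm².
P_max = σ_allow · A = 379 · 1414 = 535800 N = 535.8 kN.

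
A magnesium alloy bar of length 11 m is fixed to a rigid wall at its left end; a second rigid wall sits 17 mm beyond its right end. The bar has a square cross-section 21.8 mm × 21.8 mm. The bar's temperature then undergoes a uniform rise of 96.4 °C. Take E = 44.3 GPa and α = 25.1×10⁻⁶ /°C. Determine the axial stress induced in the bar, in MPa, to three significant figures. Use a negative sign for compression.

-38.7 MPa

Free thermal expansion αLΔT = 25.1e-6 · 11000 · 96.4 = 26.62 mm.
The walls engage after the gap closes; constrained expansion = 26.62 − 17 = 9.616 mm.
The walls impose strain ε = −(9.616)/11000 = -8.7419e-04; σ = Eε = 44300 · -8.7419e-04 = -38.73 MPa.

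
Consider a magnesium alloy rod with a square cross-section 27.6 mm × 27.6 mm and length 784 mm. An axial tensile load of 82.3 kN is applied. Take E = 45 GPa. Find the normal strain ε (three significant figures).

0.00240

A = 761.8 mm².
σ = N/A = 108 MPa; ε = σ/E = 108/45000 = 2.401e-03.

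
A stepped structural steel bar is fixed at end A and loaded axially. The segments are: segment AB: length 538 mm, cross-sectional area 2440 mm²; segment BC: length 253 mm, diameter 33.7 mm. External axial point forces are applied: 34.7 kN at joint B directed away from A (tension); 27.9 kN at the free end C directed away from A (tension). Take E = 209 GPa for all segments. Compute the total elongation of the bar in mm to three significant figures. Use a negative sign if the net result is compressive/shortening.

0.104 mm

Internal axial forces (sectioning from the free end, tension +): N_BC = 27.9 kN, N_AB = 62.6 kN.
A_BC = 892 mm².
δ_AB = 62600·538/(2440·209000) = 0.06604 mm
δ_BC = 27900·253/(892·209000) = 0.03786 mm
δ = Σδ_i = 0.1039 mm.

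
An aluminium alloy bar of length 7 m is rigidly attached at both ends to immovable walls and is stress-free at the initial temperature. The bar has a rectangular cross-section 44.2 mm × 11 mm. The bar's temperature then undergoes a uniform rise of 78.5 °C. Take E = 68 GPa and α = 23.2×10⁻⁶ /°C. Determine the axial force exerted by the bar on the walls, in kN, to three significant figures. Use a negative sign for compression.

Free thermal expansion αLΔT = 23.2e-6 · 7000 · 78.5 = 12.75 mm.
The walls impose strain ε = −(12.75)/7000 = -1.8212e-03; σ = Eε = 68000 · -1.8212e-03 = -123.8 MPa.
Wall reaction R = σ·A = -123.8·486.2 = -60210 N = -60.21 kN.

-60.2 kN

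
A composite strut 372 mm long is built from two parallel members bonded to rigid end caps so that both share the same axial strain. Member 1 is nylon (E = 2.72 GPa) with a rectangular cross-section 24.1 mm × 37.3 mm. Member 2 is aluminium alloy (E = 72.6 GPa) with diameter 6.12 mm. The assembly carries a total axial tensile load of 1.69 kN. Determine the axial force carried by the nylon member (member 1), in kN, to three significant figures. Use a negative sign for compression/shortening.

A_1 = 898.9 mm².
A_2 = 29.42 mm².
Equal strain + equilibrium ⇒ each member carries load in proportion to AE: A₁E₁ = 2445000 N, A₂E₂ = 2136000 N, ΣAE = 4581000 N.
F₁ = P·A₁E₁/ΣAE = 1690·2445000/4581000 = 902.1 N.

0.902 kN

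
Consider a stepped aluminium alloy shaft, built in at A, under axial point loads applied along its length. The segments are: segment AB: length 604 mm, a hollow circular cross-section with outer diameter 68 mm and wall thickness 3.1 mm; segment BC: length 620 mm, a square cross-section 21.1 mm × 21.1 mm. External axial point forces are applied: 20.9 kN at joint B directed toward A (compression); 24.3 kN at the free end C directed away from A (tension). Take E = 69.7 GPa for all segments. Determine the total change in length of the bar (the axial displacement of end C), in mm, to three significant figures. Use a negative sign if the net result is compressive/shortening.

Internal axial forces (sectioning from the free end, tension +): N_BC = 24.3 kN, N_AB = 3.4 kN.
A_AB = 632.1 mm².
A_BC = 445.2 mm².
δ_AB = 3400·604/(632.1·69700) = 0.04662 mm
δ_BC = 24300·620/(445.2·69700) = 0.4855 mm
δ = Σδ_i = 0.5321 mm.

0.532 mm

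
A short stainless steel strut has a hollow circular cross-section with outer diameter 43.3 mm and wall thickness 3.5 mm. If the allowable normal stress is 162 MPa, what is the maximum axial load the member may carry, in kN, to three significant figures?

70.9 kN

A = 437.6 mm².
P_max = σ_allow · A = 162 · 437.6 = 70900 N = 70.9 kN.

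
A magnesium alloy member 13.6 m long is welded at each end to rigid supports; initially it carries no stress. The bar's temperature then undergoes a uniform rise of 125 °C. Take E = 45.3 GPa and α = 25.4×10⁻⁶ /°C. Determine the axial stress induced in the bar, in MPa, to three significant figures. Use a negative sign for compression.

Free thermal expansion αLΔT = 25.4e-6 · 13600 · 125 = 43.18 mm.
The walls impose strain ε = −(43.18)/13600 = -3.1750e-03; σ = Eε = 45300 · -3.1750e-03 = -143.8 MPa.

-144 MPa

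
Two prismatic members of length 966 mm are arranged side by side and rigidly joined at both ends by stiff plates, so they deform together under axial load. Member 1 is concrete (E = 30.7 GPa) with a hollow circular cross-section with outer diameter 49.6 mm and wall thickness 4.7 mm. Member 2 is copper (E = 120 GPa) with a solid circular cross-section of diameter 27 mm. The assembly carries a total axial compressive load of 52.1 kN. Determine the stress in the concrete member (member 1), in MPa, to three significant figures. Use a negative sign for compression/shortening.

A_1 = 663 mm².
A_2 = 572.6 mm².
Equal strain + equilibrium ⇒ each member carries load in proportion to AE: A₁E₁ = 20350000 N, A₂E₂ = 68710000 N, ΣAE = 89060000 N.
σ₁ = P·E₁/ΣAE = -52100·30700/89060000 = -17.96 MPa.

-18.0 MPa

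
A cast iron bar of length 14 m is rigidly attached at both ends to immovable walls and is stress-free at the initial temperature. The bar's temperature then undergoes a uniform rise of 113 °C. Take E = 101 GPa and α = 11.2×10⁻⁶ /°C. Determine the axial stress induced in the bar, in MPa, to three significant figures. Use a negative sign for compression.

Free thermal expansion αLΔT = 11.2e-6 · 14000 · 113 = 17.72 mm.
The walls impose strain ε = −(17.72)/14000 = -1.2656e-03; σ = Eε = 101000 · -1.2656e-03 = -127.8 MPa.

-128 MPa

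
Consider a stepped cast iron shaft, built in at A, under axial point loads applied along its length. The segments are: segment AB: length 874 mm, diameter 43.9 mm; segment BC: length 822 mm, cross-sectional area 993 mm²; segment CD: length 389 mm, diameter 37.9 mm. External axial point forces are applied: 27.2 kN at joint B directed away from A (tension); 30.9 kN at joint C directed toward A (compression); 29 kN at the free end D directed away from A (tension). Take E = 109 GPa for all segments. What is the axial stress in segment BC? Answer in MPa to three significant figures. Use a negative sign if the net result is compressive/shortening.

-1.91 MPa

Internal axial forces (sectioning from the free end, tension +): N_CD = 29 kN, N_BC = -1.9 kN, N_AB = 25.3 kN.
σ_BC = N_BC/A_BC = -1900/993 = -1.913 MPa.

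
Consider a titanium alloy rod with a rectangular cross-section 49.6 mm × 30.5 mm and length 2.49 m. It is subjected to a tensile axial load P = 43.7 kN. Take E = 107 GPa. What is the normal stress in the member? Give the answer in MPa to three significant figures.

28.9 MPa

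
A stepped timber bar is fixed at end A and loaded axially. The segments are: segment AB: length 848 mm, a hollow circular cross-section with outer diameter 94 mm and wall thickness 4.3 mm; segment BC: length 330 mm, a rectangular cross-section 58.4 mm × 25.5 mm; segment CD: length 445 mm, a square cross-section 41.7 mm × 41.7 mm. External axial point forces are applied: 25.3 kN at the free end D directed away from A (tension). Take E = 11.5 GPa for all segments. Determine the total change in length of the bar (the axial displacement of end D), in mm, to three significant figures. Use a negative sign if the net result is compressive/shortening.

Internal axial forces (sectioning from the free end, tension +): N_CD = 25.3 kN, N_BC = 25.3 kN, N_AB = 25.3 kN.
A_AB = 1212 mm².
A_BC = 1489 mm².
A_CD = 1739 mm².
δ_AB = 25300·848/(1212·11500) = 1.54 mm
δ_BC = 25300·330/(1489·11500) = 0.4875 mm
δ_CD = 25300·445/(1739·11500) = 0.563 mm
δ = Σδ_i = 2.59 mm.

2.59 mm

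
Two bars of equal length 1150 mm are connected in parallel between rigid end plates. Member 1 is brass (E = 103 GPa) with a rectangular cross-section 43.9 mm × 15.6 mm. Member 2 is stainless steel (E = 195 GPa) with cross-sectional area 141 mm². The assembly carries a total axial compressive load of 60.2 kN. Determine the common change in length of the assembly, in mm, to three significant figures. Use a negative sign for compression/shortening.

-0.706 mm

A_1 = 684.8 mm².
Equal strain + equilibrium ⇒ each member carries load in proportion to AE: A₁E₁ = 70540000 N, A₂E₂ = 27500000 N, ΣAE = 98030000 N.
δ = PL/ΣAE = -60200·1150/98030000 = -0.7062 mm.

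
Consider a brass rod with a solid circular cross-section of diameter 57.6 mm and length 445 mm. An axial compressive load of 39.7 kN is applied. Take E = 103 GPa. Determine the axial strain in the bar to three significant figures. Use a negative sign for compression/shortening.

-1.48e-04

A = 2606 mm².
σ = N/A = -15.24 MPa; ε = σ/E = -15.24/103000 = -1.479e-04.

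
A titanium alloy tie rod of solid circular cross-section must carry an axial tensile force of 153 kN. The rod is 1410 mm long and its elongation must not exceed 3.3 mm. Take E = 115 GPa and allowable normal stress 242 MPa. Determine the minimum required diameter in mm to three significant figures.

28.4 mm

Required area A ≥ P/σ_allow = 153000/242 = 632.2 mm².
For a solid circular section, d ≥ √(4A/π) = 28.37 mm.
Elongation limit: A ≥ PL/(Eδ_allow) = 153000·1410/(115000·3.3) = 568.5 mm² ⇒ d ≥ 26.9 mm.
The stress limit governs.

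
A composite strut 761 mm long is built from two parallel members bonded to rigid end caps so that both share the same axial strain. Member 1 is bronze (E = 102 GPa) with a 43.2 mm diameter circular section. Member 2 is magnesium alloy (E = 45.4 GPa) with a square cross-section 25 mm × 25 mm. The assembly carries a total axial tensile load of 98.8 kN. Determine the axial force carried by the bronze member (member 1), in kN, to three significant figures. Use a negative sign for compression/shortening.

83.0 kN

A_1 = 1466 mm².
A_2 = 625 mm².
Equal strain + equilibrium ⇒ each member carries load in proportion to AE: A₁E₁ = 149500000 N, A₂E₂ = 28380000 N, ΣAE = 177900000 N.
F₁ = P·A₁E₁/ΣAE = 98800·149500000/177900000 = 83040 N.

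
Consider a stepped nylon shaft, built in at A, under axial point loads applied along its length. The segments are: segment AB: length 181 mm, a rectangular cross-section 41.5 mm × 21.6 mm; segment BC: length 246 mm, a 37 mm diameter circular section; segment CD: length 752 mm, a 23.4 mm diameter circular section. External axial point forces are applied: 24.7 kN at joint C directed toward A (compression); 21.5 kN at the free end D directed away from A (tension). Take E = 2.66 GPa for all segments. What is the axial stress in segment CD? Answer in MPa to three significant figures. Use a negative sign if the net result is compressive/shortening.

Internal axial forces (sectioning from the free end, tension +): N_CD = 21.5 kN, N_BC = -3.2 kN, N_AB = -3.2 kN.
A_CD = 430.1 mm².
σ_CD = N_CD/A_CD = 21500/430.1 = 49.99 MPa.

50.0 MPa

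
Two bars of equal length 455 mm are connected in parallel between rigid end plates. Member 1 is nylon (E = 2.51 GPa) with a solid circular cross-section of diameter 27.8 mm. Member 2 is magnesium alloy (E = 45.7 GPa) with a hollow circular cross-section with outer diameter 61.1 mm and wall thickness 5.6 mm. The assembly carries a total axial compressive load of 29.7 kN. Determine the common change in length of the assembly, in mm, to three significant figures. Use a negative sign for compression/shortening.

A_1 = 607 mm².
A_2 = 976.4 mm².
Equal strain + equilibrium ⇒ each member carries load in proportion to AE: A₁E₁ = 1524000 N, A₂E₂ = 44620000 N, ΣAE = 46150000 N.
δ = PL/ΣAE = -29700·455/46150000 = -0.2928 mm.

-0.293 mm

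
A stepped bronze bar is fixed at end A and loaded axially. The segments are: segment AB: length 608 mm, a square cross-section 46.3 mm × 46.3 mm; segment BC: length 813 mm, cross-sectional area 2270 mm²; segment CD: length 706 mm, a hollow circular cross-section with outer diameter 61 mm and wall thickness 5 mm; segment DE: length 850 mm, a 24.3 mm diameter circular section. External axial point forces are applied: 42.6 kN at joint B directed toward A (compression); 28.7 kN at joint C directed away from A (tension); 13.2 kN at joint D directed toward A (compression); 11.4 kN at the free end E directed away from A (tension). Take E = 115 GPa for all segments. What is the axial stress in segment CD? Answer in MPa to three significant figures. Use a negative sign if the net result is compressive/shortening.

Internal axial forces (sectioning from the free end, tension +): N_DE = 11.4 kN, N_CD = -1.8 kN, N_BC = 26.9 kN, N_AB = -15.7 kN.
A_CD = 879.6 mm².
σ_CD = N_CD/A_CD = -1800/879.6 = -2.046 MPa.

-2.05 MPa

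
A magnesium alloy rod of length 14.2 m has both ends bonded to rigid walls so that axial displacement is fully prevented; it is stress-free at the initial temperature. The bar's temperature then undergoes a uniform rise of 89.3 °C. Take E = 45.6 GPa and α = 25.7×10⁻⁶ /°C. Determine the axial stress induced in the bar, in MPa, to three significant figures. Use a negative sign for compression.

-105 MPa

Free thermal expansion αLΔT = 25.7e-6 · 14200 · 89.3 = 32.59 mm.
The walls impose strain ε = −(32.59)/14200 = -2.2950e-03; σ = Eε = 45600 · -2.2950e-03 = -104.7 MPa.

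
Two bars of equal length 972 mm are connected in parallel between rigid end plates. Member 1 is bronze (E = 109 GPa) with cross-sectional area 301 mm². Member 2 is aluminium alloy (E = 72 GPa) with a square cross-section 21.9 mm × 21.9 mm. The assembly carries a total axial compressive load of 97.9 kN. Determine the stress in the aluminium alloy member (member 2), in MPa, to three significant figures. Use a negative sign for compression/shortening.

A_2 = 479.6 mm².
Equal strain + equilibrium ⇒ each member carries load in proportion to AE: A₁E₁ = 32810000 N, A₂E₂ = 34530000 N, ΣAE = 67340000 N.
σ₂ = P·E₂/ΣAE = -97900·72000/67340000 = -104.7 MPa.

-105 MPa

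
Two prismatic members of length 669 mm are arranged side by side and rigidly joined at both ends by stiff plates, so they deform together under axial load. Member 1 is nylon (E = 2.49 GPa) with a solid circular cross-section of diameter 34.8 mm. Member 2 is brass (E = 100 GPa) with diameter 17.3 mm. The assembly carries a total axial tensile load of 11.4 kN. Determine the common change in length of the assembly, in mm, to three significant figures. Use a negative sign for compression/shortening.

A_1 = 951.1 mm².
A_2 = 235.1 mm².
Equal strain + equilibrium ⇒ each member carries load in proportion to AE: A₁E₁ = 2368000 N, A₂E₂ = 23510000 N, ΣAE = 25870000 N.
δ = PL/ΣAE = 11400·669/25870000 = 0.2948 mm.

0.295 mm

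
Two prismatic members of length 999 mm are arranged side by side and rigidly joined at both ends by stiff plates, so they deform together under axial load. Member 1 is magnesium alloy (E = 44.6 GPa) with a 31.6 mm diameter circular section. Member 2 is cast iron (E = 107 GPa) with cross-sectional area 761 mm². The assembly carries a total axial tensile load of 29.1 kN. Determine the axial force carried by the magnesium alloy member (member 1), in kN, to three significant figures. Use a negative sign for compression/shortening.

8.74 kN

A_1 = 784.3 mm².
Equal strain + equilibrium ⇒ each member carries load in proportion to AE: A₁E₁ = 34980000 N, A₂E₂ = 81430000 N, ΣAE = 116400000 N.
F₁ = P·A₁E₁/ΣAE = 29100·34980000/116400000 = 8744 N.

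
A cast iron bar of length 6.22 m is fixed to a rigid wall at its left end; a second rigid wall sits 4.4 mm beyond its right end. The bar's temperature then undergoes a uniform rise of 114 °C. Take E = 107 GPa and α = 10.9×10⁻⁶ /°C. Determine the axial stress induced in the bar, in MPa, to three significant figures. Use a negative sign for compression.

Free thermal expansion αLΔT = 10.9e-6 · 6220 · 114 = 7.729 mm.
The walls engage after the gap closes; constrained expansion = 7.729 − 4.4 = 3.329 mm.
The walls impose strain ε = −(3.329)/6220 = -5.3520e-04; σ = Eε = 107000 · -5.3520e-04 = -57.27 MPa.

-57.3 MPa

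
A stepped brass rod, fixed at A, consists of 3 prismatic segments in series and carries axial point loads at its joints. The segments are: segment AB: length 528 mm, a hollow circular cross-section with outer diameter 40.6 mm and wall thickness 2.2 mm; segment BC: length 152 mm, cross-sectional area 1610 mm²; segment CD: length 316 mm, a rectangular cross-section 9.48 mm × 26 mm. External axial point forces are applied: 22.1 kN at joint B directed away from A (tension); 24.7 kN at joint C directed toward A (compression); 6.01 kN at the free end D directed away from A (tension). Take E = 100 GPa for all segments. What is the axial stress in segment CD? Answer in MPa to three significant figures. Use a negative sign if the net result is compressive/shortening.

Internal axial forces (sectioning from the free end, tension +): N_CD = 6.01 kN, N_BC = -18.69 kN, N_AB = 3.41 kN.
A_CD = 246.5 mm².
σ_CD = N_CD/A_CD = 6010/246.5 = 24.38 MPa.

24.4 MPa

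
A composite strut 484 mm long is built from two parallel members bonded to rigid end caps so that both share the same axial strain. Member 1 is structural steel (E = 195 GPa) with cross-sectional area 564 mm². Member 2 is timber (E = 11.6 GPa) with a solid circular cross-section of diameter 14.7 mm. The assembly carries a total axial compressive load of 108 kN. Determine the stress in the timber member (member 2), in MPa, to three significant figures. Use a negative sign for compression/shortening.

A_2 = 169.7 mm².
Equal strain + equilibrium ⇒ each member carries load in proportion to AE: A₁E₁ = 110000000 N, A₂E₂ = 1969000 N, ΣAE = 111900000 N.
σ₂ = P·E₂/ΣAE = -108000·11600/111900000 = -11.19 MPa.

-11.2 MPa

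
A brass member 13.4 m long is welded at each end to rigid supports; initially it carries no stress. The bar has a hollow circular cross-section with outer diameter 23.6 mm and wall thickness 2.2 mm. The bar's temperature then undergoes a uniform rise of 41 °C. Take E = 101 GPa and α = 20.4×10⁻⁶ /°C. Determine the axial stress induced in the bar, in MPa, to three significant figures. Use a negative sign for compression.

Free thermal expansion αLΔT = 20.4e-6 · 13400 · 41 = 11.21 mm.
The walls impose strain ε = −(11.21)/13400 = -8.3640e-04; σ = Eε = 101000 · -8.3640e-04 = -84.48 MPa.

-84.5 MPa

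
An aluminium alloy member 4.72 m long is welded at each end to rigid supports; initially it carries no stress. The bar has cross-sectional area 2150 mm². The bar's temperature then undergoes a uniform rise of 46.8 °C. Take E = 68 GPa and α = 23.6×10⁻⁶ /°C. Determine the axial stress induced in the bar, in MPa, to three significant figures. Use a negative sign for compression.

Free thermal expansion αLΔT = 23.6e-6 · 4720 · 46.8 = 5.213 mm.
The walls impose strain ε = −(5.213)/4720 = -1.1045e-03; σ = Eε = 68000 · -1.1045e-03 = -75.1 MPa.

-75.1 MPa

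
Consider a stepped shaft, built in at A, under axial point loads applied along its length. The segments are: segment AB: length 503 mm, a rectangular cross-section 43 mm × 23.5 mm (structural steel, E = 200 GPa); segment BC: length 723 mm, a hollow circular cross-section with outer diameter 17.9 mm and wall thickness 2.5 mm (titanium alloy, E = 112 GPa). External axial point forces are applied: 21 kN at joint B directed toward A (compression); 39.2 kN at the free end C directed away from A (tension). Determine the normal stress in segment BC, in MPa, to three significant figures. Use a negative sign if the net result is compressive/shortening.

Internal axial forces (sectioning from the free end, tension +): N_BC = 39.2 kN, N_AB = 18.2 kN.
A_BC = 121 mm².
σ_BC = N_BC/A_BC = 39200/121 = 324.1 MPa.

324 MPa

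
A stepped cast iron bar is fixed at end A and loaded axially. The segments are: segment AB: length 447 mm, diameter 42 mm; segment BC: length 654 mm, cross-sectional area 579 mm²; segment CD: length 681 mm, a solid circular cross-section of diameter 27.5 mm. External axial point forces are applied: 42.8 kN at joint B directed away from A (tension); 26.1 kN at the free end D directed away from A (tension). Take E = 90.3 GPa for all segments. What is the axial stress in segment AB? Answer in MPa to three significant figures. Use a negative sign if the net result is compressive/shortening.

49.7 MPa

Internal axial forces (sectioning from the free end, tension +): N_CD = 26.1 kN, N_BC = 26.1 kN, N_AB = 68.9 kN.
A_AB = 1385 mm².
σ_AB = N_AB/A_AB = 68900/1385 = 49.73 MPa.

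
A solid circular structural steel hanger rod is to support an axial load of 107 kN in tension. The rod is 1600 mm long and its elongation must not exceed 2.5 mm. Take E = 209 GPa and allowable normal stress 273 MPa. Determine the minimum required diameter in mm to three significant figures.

22.3 mm

Required area A ≥ P/σ_allow = 107000/273 = 391.9 mm².
For a solid circular section, d ≥ √(4A/π) = 22.34 mm.
Elongation limit: A ≥ PL/(Eδ_allow) = 107000·1600/(209000·2.5) = 327.7 mm² ⇒ d ≥ 20.43 mm.
The stress limit governs.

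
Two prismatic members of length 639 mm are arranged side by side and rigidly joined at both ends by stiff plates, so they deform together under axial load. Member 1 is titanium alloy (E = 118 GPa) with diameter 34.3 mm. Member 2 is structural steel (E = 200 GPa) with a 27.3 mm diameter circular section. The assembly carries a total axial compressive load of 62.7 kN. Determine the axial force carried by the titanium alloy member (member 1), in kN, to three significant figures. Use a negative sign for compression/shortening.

A_1 = 924 mm².
A_2 = 585.3 mm².
Equal strain + equilibrium ⇒ each member carries load in proportion to AE: A₁E₁ = 109000000 N, A₂E₂ = 117100000 N, ΣAE = 226100000 N.
F₁ = P·A₁E₁/ΣAE = -62700·109000000/226100000 = -30240 N.

-30.2 kN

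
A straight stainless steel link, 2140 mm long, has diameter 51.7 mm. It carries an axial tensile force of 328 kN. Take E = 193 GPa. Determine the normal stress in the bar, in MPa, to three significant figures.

156 MPa

A = 2099 mm².
σ = N/A = 328000/2099 = 156.2 MPa.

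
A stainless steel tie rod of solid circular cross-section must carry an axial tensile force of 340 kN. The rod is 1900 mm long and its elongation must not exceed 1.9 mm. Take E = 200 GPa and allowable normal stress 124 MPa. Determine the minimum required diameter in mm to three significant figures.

59.1 mm

Required area A ≥ P/σ_allow = 340000/124 = 2742 mm².
For a solid circular section, d ≥ √(4A/π) = 59.09 mm.
Elongation limit: A ≥ PL/(Eδ_allow) = 340000·1900/(200000·1.9) = 1700 mm² ⇒ d ≥ 46.52 mm.
The stress limit governs.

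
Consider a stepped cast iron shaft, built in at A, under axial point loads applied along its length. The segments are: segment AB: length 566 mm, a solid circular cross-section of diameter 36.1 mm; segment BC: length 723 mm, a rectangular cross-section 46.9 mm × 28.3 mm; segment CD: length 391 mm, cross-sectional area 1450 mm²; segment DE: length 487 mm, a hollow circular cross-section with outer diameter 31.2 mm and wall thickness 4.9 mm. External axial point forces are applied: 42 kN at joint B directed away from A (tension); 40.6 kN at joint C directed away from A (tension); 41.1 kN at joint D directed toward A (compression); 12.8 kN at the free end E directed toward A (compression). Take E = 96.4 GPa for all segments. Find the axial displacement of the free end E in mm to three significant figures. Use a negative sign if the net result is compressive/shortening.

Internal axial forces (sectioning from the free end, tension +): N_DE = -12.8 kN, N_CD = -53.9 kN, N_BC = -13.3 kN, N_AB = 28.7 kN.
A_AB = 1024 mm².
A_BC = 1327 mm².
A_DE = 404.9 mm².
δ_AB = 28700·566/(1024·96400) = 0.1646 mm
δ_BC = -13300·723/(1327·96400) = -0.07515 mm
δ_CD = -53900·391/(1450·96400) = -0.1508 mm
δ_DE = -12800·487/(404.9·96400) = -0.1597 mm
δ = Σδ_i = -0.221 mm.

-0.221 mm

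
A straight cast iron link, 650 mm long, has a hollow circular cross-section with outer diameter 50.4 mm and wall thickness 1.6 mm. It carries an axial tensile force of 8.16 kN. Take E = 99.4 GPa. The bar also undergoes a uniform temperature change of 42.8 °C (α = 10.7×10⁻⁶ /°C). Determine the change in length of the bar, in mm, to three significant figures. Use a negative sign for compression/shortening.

A = 245.3 mm².
δ_mech = NL/(AE) = 8160·650/(245.3·99400) = 0.2175 mm.
δ_thermal = αLΔT = 10.7e-6·650·42.8 = 0.2977 mm.
δ = δ_mech + δ_thermal = 0.5152 mm.

0.515 mm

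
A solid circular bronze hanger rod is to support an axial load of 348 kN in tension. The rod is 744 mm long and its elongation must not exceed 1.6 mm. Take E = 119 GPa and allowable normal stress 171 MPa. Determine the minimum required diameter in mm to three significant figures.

50.9 mm

Required area A ≥ P/σ_allow = 348000/171 = 2035 mm².
For a solid circular section, d ≥ √(4A/π) = 50.9 mm.
Elongation limit: A ≥ PL/(Eδ_allow) = 348000·744/(119000·1.6) = 1360 mm² ⇒ d ≥ 41.61 mm.
The stress limit governs.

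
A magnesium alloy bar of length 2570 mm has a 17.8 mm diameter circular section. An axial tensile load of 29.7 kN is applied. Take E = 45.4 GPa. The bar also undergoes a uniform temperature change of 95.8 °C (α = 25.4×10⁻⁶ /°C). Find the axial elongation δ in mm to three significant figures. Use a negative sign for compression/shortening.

13.0 mm

A = 248.8 mm².
δ_mech = NL/(AE) = 29700·2570/(248.8·45400) = 6.756 mm.
δ_thermal = αLΔT = 25.4e-6·2570·95.8 = 6.254 mm.
δ = δ_mech + δ_thermal = 13.01 mm.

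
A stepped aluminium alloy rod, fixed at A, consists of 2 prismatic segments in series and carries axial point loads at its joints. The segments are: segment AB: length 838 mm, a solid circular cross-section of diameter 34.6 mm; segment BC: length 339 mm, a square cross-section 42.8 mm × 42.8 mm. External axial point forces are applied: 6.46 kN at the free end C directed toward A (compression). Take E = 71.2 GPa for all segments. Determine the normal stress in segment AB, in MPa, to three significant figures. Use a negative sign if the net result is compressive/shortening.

Internal axial forces (sectioning from the free end, tension +): N_BC = -6.46 kN, N_AB = -6.46 kN.
A_AB = 940.2 mm².
σ_AB = N_AB/A_AB = -6460/940.2 = -6.871 MPa.

-6.87 MPa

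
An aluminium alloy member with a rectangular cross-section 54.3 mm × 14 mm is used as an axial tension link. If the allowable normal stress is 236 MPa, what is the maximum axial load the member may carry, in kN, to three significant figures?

179 kN

A = 760.2 mm².
P_max = σ_allow · A = 236 · 760.2 = 179400 N = 179.4 kN.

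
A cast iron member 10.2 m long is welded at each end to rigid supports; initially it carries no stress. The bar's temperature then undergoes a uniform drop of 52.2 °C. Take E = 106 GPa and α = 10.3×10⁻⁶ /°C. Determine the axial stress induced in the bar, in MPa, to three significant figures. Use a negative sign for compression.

57.0 MPa

Free thermal expansion αLΔT = 10.3e-6 · 10200 · -52.2 = -5.484 mm.
The walls impose strain ε = −(-5.484)/10200 = 5.3766e-04; σ = Eε = 106000 · 5.3766e-04 = 56.99 MPa.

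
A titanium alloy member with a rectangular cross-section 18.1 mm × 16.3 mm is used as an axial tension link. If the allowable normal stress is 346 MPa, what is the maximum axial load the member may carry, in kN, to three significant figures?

102 kN

A = 295 mm².
P_max = σ_allow · A = 346 · 295 = 102100 N = 102.1 kN.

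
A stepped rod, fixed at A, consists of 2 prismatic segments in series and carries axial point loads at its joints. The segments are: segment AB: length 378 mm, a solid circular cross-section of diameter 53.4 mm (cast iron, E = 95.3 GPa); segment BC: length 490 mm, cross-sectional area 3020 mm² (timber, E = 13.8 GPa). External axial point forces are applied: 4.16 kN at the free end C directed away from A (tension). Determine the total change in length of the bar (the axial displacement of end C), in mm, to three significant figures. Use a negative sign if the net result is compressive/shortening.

0.0563 mm

Internal axial forces (sectioning from the free end, tension +): N_BC = 4.16 kN, N_AB = 4.16 kN.
A_AB = 2240 mm².
δ_AB = 4160·378/(2240·95300) = 0.007367 mm
δ_BC = 4160·490/(3020·13800) = 0.04891 mm
δ = Σδ_i = 0.05628 mm.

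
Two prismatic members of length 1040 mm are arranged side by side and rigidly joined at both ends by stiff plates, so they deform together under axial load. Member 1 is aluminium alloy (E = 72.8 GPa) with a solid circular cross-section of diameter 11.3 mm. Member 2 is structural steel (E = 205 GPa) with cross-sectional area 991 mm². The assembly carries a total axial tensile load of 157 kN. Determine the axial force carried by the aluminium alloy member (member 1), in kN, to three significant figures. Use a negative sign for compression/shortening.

A_1 = 100.3 mm².
Equal strain + equilibrium ⇒ each member carries load in proportion to AE: A₁E₁ = 7301000 N, A₂E₂ = 203200000 N, ΣAE = 210500000 N.
F₁ = P·A₁E₁/ΣAE = 157000·7301000/210500000 = 5446 N.

5.45 kN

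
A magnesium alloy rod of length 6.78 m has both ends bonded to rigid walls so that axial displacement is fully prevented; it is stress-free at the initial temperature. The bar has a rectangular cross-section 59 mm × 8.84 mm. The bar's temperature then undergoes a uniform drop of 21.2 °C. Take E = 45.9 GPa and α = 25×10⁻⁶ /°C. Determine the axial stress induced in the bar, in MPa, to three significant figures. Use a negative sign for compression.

24.3 MPa

Free thermal expansion αLΔT = 25e-6 · 6780 · -21.2 = -3.593 mm.
The walls impose strain ε = −(-3.593)/6780 = 5.3000e-04; σ = Eε = 45900 · 5.3000e-04 = 24.33 MPa.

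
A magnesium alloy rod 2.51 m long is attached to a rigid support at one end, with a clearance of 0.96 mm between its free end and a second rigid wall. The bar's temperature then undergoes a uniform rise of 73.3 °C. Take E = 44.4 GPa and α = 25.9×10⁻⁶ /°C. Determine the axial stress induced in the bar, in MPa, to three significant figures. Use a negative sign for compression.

-67.3 MPa

Free thermal expansion αLΔT = 25.9e-6 · 2510 · 73.3 = 4.765 mm.
The walls engage after the gap closes; constrained expansion = 4.765 − 0.96 = 3.805 mm.
The walls impose strain ε = −(3.805)/2510 = -1.5160e-03; σ = Eε = 44400 · -1.5160e-03 = -67.31 MPa.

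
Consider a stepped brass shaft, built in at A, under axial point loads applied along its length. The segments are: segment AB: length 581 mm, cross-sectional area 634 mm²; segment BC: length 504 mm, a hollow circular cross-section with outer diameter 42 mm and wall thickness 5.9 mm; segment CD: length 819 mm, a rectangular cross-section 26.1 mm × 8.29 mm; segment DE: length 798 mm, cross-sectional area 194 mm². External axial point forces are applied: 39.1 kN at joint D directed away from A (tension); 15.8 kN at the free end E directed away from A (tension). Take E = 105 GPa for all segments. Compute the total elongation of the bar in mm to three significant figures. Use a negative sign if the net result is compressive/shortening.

3.47 mm

Internal axial forces (sectioning from the free end, tension +): N_DE = 15.8 kN, N_CD = 54.9 kN, N_BC = 54.9 kN, N_AB = 54.9 kN.
A_BC = 669.1 mm².
A_CD = 216.4 mm².
δ_AB = 54900·581/(634·105000) = 0.4791 mm
δ_BC = 54900·504/(669.1·105000) = 0.3938 mm
δ_CD = 54900·819/(216.4·105000) = 1.979 mm
δ_DE = 15800·798/(194·105000) = 0.619 mm
δ = Σδ_i = 3.471 mm.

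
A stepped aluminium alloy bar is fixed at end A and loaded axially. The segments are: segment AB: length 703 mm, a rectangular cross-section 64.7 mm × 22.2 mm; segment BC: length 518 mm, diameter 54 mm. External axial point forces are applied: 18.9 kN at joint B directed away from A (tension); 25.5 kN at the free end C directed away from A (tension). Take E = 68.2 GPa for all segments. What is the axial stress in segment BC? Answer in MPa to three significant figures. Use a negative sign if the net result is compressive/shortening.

11.1 MPa

Internal axial forces (sectioning from the free end, tension +): N_BC = 25.5 kN, N_AB = 44.4 kN.
A_BC = 2290 mm².
σ_BC = N_BC/A_BC = 25500/2290 = 11.13 MPa.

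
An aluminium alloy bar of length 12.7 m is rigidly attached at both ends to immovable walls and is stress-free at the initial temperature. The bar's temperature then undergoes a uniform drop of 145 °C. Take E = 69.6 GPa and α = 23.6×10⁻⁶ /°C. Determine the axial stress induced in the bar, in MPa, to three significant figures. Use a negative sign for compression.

Free thermal expansion αLΔT = 23.6e-6 · 12700 · -145 = -43.46 mm.
The walls impose strain ε = −(-43.46)/12700 = 3.4220e-03; σ = Eε = 69600 · 3.4220e-03 = 238.2 MPa.

238 MPa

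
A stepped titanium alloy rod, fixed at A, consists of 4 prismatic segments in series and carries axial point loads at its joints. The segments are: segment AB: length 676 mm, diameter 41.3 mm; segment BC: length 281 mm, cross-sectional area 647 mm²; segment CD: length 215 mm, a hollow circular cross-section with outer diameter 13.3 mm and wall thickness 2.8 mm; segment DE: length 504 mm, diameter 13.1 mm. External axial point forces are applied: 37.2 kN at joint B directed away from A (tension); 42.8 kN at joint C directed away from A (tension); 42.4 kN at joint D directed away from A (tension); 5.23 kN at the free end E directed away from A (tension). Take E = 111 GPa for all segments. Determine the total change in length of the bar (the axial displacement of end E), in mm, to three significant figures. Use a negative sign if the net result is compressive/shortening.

2.11 mm

Internal axial forces (sectioning from the free end, tension +): N_DE = 5.23 kN, N_CD = 47.63 kN, N_BC = 90.43 kN, N_AB = 127.6 kN.
A_AB = 1340 mm².
A_CD = 92.36 mm².
A_DE = 134.8 mm².
δ_AB = 127600·676/(1340·111000) = 0.5802 mm
δ_BC = 90430·281/(647·111000) = 0.3538 mm
δ_CD = 47630·215/(92.36·111000) = 0.9988 mm
δ_DE = 5230·504/(134.8·111000) = 0.1762 mm
δ = Σδ_i = 2.109 mm.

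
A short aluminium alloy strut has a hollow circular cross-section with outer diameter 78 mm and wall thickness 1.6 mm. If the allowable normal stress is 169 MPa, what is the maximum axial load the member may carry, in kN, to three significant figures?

64.9 kN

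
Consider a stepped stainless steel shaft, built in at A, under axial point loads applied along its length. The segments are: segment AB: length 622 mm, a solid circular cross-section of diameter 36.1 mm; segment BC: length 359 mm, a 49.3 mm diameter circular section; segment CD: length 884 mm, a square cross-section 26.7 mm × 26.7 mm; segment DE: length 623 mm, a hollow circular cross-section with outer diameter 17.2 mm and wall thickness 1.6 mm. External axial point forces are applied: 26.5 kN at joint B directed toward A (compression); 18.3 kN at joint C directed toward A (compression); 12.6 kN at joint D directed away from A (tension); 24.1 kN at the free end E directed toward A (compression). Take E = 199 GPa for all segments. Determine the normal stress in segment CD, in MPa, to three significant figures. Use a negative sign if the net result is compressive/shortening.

-16.1 MPa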